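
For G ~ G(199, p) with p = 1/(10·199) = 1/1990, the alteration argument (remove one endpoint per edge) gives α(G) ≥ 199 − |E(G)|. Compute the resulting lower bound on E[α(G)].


E[|E(G)|] = C(199, 2)·p = 19701 · (1/1990) = 99/10.
E[α(G)] ≥ n − E[|E(G)|] = 199 − 99/10 = 1891/10.
Numerically: ≈ 189.1000.
(This is only a lower bound; the true E[α(G)] may be larger.)

E[α(G)] ≥ 1891/10 ≈ 189.1000.


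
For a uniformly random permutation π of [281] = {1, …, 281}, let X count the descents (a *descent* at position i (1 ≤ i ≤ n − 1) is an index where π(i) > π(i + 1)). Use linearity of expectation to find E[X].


Write X = Σ X_I over i = 1, …, 280, with X_I the indicator of one descent.
There are 280 indicators.
For each fixed i, the pair (π(i), π(i+1)) is a uniformly random ordered pair of distinct values from {1, …, 281}; by symmetry P[π(i) > π(i+1)] = 1/2.
By linearity: E[X] = 280 · (1/2) = (281 − 1) · (1/2) = 140 ≈ 140.0000.

E[X] = 140 = 140.0000.


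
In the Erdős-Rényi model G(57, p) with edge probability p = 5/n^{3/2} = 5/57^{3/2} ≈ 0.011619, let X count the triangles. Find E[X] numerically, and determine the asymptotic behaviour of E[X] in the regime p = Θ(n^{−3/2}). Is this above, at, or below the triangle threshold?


Number of potential triangles: C(57, 3) = 29260.
Each occurs with probability p³ ≈ (0.011619)³ ≈ 1.5684590e-06.
By linearity: E[X] = C(57, 3)·p³ ≈ 29260 · 1.5684590e-06 ≈ 0.04589.
Since α = 3/2 > 1, p = c/n^{3/2} = o(1/n) is below the triangle threshold p ~ 1/n. Asymptotically E[X] ~ (c³/6)·n^{3(1−α)} = (5³/6)·n^{-1.5} → 0, so by Markov's inequality G has no triangles w.h.p.

E[X] ≈ 0.04589; in regime p = Θ(1/n^{3/2}) E[X] tends to 0 (below the triangle threshold p ~ 1/n).


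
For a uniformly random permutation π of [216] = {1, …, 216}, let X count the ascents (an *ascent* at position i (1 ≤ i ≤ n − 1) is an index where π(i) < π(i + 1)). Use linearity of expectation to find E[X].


Write X = Σ X_I over i = 1, …, 215, with X_I the indicator of one ascent.
There are 215 indicators.
For each fixed i, the pair (π(i), π(i+1)) is a uniformly random ordered pair of distinct values from {1, …, 216}; by symmetry P[π(i) < π(i+1)] = 1/2.
By linearity: E[X] = 215 · (1/2) = (216 − 1) · (1/2) = 215/2 ≈ 107.50000.

E[X] = 215/2 = 107.50000.


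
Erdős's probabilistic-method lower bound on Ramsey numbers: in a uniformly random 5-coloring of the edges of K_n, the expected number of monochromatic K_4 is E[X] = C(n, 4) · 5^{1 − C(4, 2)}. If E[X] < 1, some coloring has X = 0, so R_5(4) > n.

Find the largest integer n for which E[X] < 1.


We need C(n, 4) · 5^{1 − 6} < 1, i.e. C(n, 4) < 5^{6 − 1} = 3125.
Check values of n near the boundary:
  n = 16: C(16, 4) = 1820; 1820 < 3125? YES
  n = 17: C(17, 4) = 2380; 2380 < 3125? YES
  n = 18: C(18, 4) = 3060; 3060 < 3125? YES
  n = 19: C(19, 4) = 3876; 3876 < 3125? NO
  n = 20: C(20, 4) = 4845; 4845 < 3125? NO
The largest n with C(n, 4) < 3125 is n = 18 (where E[X] = 612/625 ≈ 0.9792000). Hence R_5(4) > 18, i.e. R_5(4) ≥ 19.

Largest n = 18; hence R_5(4) > 18.


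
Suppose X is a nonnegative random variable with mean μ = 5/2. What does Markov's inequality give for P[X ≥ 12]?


μ = E[X] = 5/2, a = 12.
Markov: P[X ≥ 12] ≤ μ/a = (5/2)/12 = 5/24.
Numerically: ≈ 0.20833.
(Since a = 12 > μ = 2.50000, the bound 5/24 is < 1 and informative.)

P[X ≥ 12] ≤ 5/24 ≈ 0.20833.


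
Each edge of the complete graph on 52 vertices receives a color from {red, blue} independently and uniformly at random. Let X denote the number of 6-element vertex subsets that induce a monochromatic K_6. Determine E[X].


Let X = Σ_S X_S over the C(52, 6) = 20358520 subsets S of size 6, where X_S = 1 if the K_6 on S is monochromatic.
For a fixed S, the K_6 on S has C(6, 2) = 15 edges. P[all 15 edges red] = (1/2)^15, and likewise for blue, so P[monochromatic] = 2·(1/2)^15 = 2^{1 − 15} = 1/16384.
Summing: E[X] = C(52, 6) · 2^{1 − 15} = 20358520 · 1/16384 = 2544815/2048.
Numerically: E[X] ≈ 1242.585.

E[X] = C(52,6)·2^(1−C(6,2)) = 2544815/2048 ≈ 1242.585.


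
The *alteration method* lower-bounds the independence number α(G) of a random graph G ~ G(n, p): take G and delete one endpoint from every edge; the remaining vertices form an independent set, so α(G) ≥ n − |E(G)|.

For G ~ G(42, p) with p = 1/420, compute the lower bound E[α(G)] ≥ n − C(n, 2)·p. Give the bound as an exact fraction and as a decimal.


E[|E(G)|] = C(42, 2)·p = 861 · (1/420) = 41/20.
E[α(G)] ≥ n − E[|E(G)|] = 42 − 41/20 = 799/20.
Numerically: ≈ 39.95000.
(This is only a lower bound; the true E[α(G)] may be larger.)

E[α(G)] ≥ 799/20 ≈ 39.95000.


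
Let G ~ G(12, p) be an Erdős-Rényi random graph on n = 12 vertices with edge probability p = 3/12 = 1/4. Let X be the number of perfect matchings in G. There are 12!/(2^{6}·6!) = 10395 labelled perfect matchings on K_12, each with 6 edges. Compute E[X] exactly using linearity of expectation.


K_12 has 12!/(2^{6}·6!) = 10395 labelled perfect matchings.
For each such perfect matching H, let X_H = 1 if all 6 edges of H are present in G. Then P[X_H = 1] = p^{6} = (1/4)^{6} = 1/4096.
Summing the indicators: E[X] = Σ_H E[X_H] = 10395 · p^{6} = 10395 · 1/4096 = 10395/4096.
Numerically: E[X] ≈ 2.53784.

E[X] = 10395 · (1/4)^{6} = 10395/4096 ≈ 2.53784.


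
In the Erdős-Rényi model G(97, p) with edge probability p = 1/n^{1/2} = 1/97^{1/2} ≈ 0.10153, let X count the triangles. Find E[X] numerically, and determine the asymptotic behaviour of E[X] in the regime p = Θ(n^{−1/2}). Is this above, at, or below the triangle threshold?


Number of potential triangles: C(97, 3) = 147440.
Each occurs with probability p³ ≈ (0.10153)³ ≈ 1.0467486e-03.
By linearity: E[X] = C(97, 3)·p³ ≈ 147440 · 1.0467486e-03 ≈ 154.33262.
Since α = 1/2 < 1, p = c/n^{1/2} ≫ 1/n is above the triangle threshold p ~ 1/n. Asymptotically E[X] ~ (c³/6)·n^{3(1−α)} = (1³/6)·n^{1.5} → ∞; triangles are abundant w.h.p.

E[X] ≈ 154.33262; in regime p = Θ(1/n^{1/2}) E[X] diverges (above the triangle threshold p ~ 1/n).


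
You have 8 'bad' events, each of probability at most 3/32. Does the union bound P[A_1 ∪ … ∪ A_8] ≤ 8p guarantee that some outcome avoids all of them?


Union bound: P[∪_{i=1}^{8} A_i] ≤ Σ_i P[A_i] ≤ 8·p = 8·(3/32) = 3/4.
Numerically: 3/4 ≈ 0.7500000.
Is 3/4 < 1? YES.
Since P[∪ A_i] ≤ 3/4 < 1, the complement has P[∩ A_i^c] ≥ 1 − 3/4 = 1/4 > 0, so some outcome avoids every A_i.

8·p = 3/4 ≈ 0.7500000; existence CERTIFIED by the union bound.


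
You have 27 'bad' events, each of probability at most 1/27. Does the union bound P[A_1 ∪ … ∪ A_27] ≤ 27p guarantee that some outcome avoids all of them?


Union bound: P[∪_{i=1}^{27} A_i] ≤ Σ_i P[A_i] ≤ 27·p = 27·(1/27) = 1.
Numerically: 1 ≈ 1.00000.
Is 1 < 1? NO.
Since the bound 1 is ≥ 1, the union bound is uninformative here; it does NOT by itself certify existence.

27·p = 1 ≈ 1.00000; existence NOT certified by the union bound.


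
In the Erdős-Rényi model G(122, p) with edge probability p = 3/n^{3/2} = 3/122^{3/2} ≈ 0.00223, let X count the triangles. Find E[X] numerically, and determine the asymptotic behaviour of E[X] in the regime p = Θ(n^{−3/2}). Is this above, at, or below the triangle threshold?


Number of potential triangles: C(122, 3) = 295240.
Each occurs with probability p³ ≈ (0.00223)³ ≈ 1.10343e-08.
By linearity: E[X] = C(122, 3)·p³ ≈ 295240 · 1.10343e-08 ≈ 0.003.
Since α = 3/2 > 1, p = c/n^{3/2} = o(1/n) is below the triangle threshold p ~ 1/n. Asymptotically E[X] ~ (c³/6)·n^{3(1−α)} = (3³/6)·n^{-1.5} → 0, so by Markov's inequality G has no triangles w.h.p.

E[X] ≈ 0.003; in regime p = Θ(1/n^{3/2}) E[X] tends to 0 (below the triangle threshold p ~ 1/n).


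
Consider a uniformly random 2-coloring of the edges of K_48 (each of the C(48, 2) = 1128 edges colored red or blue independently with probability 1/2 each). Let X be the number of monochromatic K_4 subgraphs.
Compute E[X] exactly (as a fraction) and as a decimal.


Let X = Σ_S X_S over the C(48, 4) = 194580 subsets S of size 4, where X_S = 1 if the K_4 on S is monochromatic.
For a fixed S, the K_4 on S has C(4, 2) = 6 edges. P[all 6 edges red] = (1/2)^6, and likewise for blue, so P[monochromatic] = 2·(1/2)^6 = 2^{1 − 6} = 1/32.
Summing: E[X] = C(48, 4) · 2^{1 − 6} = 194580 · 1/32 = 48645/8.
Numerically: E[X] ≈ 6080.62500.

E[X] = C(48,4)·2^(1−C(4,2)) = 48645/8 ≈ 6080.62500.


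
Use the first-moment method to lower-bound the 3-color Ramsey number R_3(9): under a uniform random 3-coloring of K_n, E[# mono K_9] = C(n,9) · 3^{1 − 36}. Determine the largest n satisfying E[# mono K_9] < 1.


We need C(n, 9) · 3^{1 − 36} < 1, i.e. C(n, 9) < 3^{36 − 1} = 50031545098999707.
Check values of n near the boundary:
  n = 295: C(295, 9) = 41221140106119260; 41221140106119260 < 50031545098999707? YES
  n = 296: C(296, 9) = 42513789098994080; 42513789098994080 < 50031545098999707? YES
  n = 297: C(297, 9) = 43842345008337645; 43842345008337645 < 50031545098999707? YES
  n = 298: C(298, 9) = 45207677551849890; 45207677551849890 < 50031545098999707? YES
  n = 299: C(299, 9) = 46610674441390059; 46610674441390059 < 50031545098999707? YES
  n = 300: C(300, 9) = 48052241692154700; 48052241692154700 < 50031545098999707? YES
  n = 301: C(301, 9) = 49533303936090975; 49533303936090975 < 50031545098999707? YES
  n = 302: C(302, 9) = 51054804739588650; 51054804739588650 < 50031545098999707? NO
  n = 303: C(303, 9) = 52617706925494425; 52617706925494425 < 50031545098999707? NO
The largest n with C(n, 9) < 50031545098999707 is n = 301 (where E[X] = 16511101312030325/16677181699666569 ≈ 0.990041). Hence R_3(9) > 301, i.e. R_3(9) ≥ 302.

Largest n = 301; hence R_3(9) > 301.


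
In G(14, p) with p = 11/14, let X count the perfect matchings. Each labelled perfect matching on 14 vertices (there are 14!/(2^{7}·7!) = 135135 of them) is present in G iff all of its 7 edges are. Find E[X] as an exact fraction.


K_14 has 14!/(2^{7}·7!) = 135135 labelled perfect matchings.
For each such perfect matching H, let X_H = 1 if all 7 edges of H are present in G. Then P[X_H = 1] = p^{7} = (11/14)^{7} = 19487171/105413504.
By linearity: E[X] = Σ_H E[X_H] = 135135 · p^{7} = 135135 · 19487171/105413504 = 376199836155/15059072.
Numerically: E[X] ≈ 2.5e+04.

E[X] = 135135 · (11/14)^{7} = 376199836155/15059072 ≈ 2.5e+04.


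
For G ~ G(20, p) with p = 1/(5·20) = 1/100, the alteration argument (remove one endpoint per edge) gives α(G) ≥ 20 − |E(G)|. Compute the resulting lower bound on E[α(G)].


E[|E(G)|] = C(20, 2)·p = 190 · (1/100) = 19/10.
E[α(G)] ≥ n − E[|E(G)|] = 20 − 19/10 = 181/10.
Numerically: ≈ 18.100.
(This is only a lower bound; the true E[α(G)] may be larger.)

E[α(G)] ≥ 181/10 ≈ 18.100.


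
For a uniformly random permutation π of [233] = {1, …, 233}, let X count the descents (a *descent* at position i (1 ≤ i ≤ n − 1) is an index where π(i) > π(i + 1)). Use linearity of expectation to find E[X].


Write X = Σ X_I over i = 1, …, 232, with X_I the indicator of one descent.
There are 232 indicators.
For each fixed i, the pair (π(i), π(i+1)) is a uniformly random ordered pair of distinct values from {1, …, 233}; by symmetry P[π(i) > π(i+1)] = 1/2.
By linearity: E[X] = 232 · (1/2) = (233 − 1) · (1/2) = 116 ≈ 116.000000.

E[X] = 116 = 116.000000.


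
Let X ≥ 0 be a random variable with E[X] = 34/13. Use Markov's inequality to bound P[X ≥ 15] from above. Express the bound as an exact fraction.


μ = E[X] = 34/13, a = 15.
Markov: P[X ≥ 15] ≤ μ/a = (34/13)/15 = 34/195.
Numerically: ≈ 0.174.
(Since a = 15 > μ = 2.615, the bound 34/195 is < 1 and informative.)

P[X ≥ 15] ≤ 34/195 ≈ 0.174.


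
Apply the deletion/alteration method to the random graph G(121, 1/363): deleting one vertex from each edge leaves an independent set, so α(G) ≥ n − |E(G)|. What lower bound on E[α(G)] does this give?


E[|E(G)|] = C(121, 2)·p = 7260 · (1/363) = 20.
E[α(G)] ≥ n − E[|E(G)|] = 121 − 20 = 101.
Numerically: ≈ 101.000000.
(This is only a lower bound; the true E[α(G)] may be larger.)

E[α(G)] ≥ 101 ≈ 101.000000.


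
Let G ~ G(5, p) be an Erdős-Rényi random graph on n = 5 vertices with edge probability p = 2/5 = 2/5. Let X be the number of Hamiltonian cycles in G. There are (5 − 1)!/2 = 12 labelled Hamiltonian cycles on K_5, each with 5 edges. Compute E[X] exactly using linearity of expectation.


K_5 has (5 − 1)!/2 = 12 labelled Hamiltonian cycles.
For each such Hamiltonian cycle H, let X_H = 1 if all 5 edges of H are present in G. Then P[X_H = 1] = p^{5} = (2/5)^{5} = 32/3125.
By linearity: E[X] = Σ_H E[X_H] = 12 · p^{5} = 12 · 32/3125 = 384/3125.
Numerically: E[X] ≈ 0.12288.

E[X] = 12 · (2/5)^{5} = 384/3125 ≈ 0.12288.


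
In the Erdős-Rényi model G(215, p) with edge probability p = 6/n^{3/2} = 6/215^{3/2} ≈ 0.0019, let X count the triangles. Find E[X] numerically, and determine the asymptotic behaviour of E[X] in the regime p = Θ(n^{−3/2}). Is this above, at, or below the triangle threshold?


Number of potential triangles: C(215, 3) = 1633355.
Each occurs with probability p³ ≈ (0.0019)³ ≈ 6.89415e-09.
By linearity: E[X] = C(215, 3)·p³ ≈ 1633355 · 6.89415e-09 ≈ 0.011.
Since α = 3/2 > 1, p = c/n^{3/2} = o(1/n) is below the triangle threshold p ~ 1/n. Asymptotically E[X] ~ (c³/6)·n^{3(1−α)} = (6³/6)·n^{-1.5} → 0, so by Markov's inequality G has no triangles w.h.p.

E[X] ≈ 0.011; in regime p = Θ(1/n^{3/2}) E[X] tends to 0 (below the triangle threshold p ~ 1/n).


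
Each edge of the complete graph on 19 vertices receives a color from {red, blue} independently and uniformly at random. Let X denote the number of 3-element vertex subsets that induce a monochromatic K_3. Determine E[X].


Let X = Σ_S X_S over the C(19, 3) = 969 subsets S of size 3, where X_S = 1 if the K_3 on S is monochromatic.
For a fixed S, the K_3 on S has C(3, 2) = 3 edges. P[all 3 edges red] = (1/2)^3, and likewise for blue, so P[monochromatic] = 2·(1/2)^3 = 2^{1 − 3} = 1/4.
By linearity of expectation: E[X] = C(19, 3) · 2^{1 − 3} = 969 · 1/4 = 969/4.
Numerically: E[X] ≈ 242.25000.

E[X] = C(19,3)·2^(1−C(3,2)) = 969/4 ≈ 242.25000.


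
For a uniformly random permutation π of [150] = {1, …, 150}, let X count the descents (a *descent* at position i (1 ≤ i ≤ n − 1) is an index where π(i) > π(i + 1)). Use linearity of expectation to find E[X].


Write X = Σ X_I over i = 1, …, 149, with X_I the indicator of one descent.
There are 149 indicators.
For each fixed i, the pair (π(i), π(i+1)) is a uniformly random ordered pair of distinct values from {1, …, 150}; by symmetry P[π(i) > π(i+1)] = 1/2.
By linearity: E[X] = 149 · (1/2) = (150 − 1) · (1/2) = 149/2 ≈ 74.5000.

E[X] = 149/2 = 74.5000.


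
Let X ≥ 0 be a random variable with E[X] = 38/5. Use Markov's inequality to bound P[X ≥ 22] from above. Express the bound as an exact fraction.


μ = E[X] = 38/5, a = 22.
Markov: P[X ≥ 22] ≤ μ/a = (38/5)/22 = 19/55.
Numerically: ≈ 0.34545.
(Since a = 22 > μ = 7.60000, the bound 19/55 is < 1 and informative.)

P[X ≥ 22] ≤ 19/55 ≈ 0.34545.


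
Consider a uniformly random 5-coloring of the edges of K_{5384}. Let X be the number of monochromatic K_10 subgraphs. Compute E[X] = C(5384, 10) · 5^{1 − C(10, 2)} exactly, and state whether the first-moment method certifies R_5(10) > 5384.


E[X] = C(5384, 10) · 5^{1 − 45} = 5593137120741932124090737609600 · 5^{−44} = 5593137120741932124090737609600/5684341886080801486968994140625.
As a reduced fraction: E[X] = 223725484829677284963629504384/227373675443232059478759765625 ≈ 0.9840.
Is E[X] < 1? YES.
Since E[X] < 1, there exists a 5-coloring of K_{5384} with no monochromatic K_10; hence R_5(10) > 5384.

E[X] = 223725484829677284963629504384/227373675443232059478759765625 ≈ 0.9840; E[X] < 1, so R_5(10) > 5384.


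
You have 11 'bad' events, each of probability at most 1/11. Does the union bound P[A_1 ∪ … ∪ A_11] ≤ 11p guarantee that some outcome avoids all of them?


Union bound: P[∪_{i=1}^{11} A_i] ≤ Σ_i P[A_i] ≤ 11·p = 11·(1/11) = 1.
Numerically: 1 ≈ 1.00000.
Is 1 < 1? NO.
Since the bound 1 is ≥ 1, the union bound is uninformative here; it does NOT by itself certify existence.

11·p = 1 ≈ 1.00000; existence NOT certified by the union bound.


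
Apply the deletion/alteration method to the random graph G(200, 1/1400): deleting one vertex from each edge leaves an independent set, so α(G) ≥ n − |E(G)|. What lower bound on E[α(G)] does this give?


E[|E(G)|] = C(200, 2)·p = 19900 · (1/1400) = 199/14.
E[α(G)] ≥ n − E[|E(G)|] = 200 − 199/14 = 2601/14.
Numerically: ≈ 185.7857.
(This is only a lower bound; the true E[α(G)] may be larger.)

E[α(G)] ≥ 2601/14 ≈ 185.7857.


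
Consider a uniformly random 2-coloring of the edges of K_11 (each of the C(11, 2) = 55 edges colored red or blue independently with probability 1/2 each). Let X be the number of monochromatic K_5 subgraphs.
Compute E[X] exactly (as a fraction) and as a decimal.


Let X = Σ_S X_S over the C(11, 5) = 462 subsets S of size 5, where X_S = 1 if the K_5 on S is monochromatic.
For a fixed S, the K_5 on S has C(5, 2) = 10 edges. P[all 10 edges red] = (1/2)^10, and likewise for blue, so P[monochromatic] = 2·(1/2)^10 = 2^{1 − 10} = 1/512.
By linearity of expectation: E[X] = C(11, 5) · 2^{1 − 10} = 462 · 1/512 = 231/256.
Numerically: E[X] ≈ 0.902344.

E[X] = C(11,5)·2^(1−C(5,2)) = 231/256 ≈ 0.902344.


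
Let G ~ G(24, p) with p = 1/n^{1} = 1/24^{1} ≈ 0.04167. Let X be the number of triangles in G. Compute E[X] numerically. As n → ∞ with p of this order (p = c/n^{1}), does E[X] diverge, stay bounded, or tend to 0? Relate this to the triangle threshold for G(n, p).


Number of potential triangles: C(24, 3) = 2024.
Each occurs with probability p³ ≈ (0.04167)³ ≈ 7.233796e-05.
By linearity: E[X] = C(24, 3)·p³ ≈ 2024 · 7.233796e-05 ≈ 0.1464.
Here α = 1, so p = 1/n is exactly at the triangle threshold p ~ 1/n. Asymptotically E[X] → c³/6 = 1³/6 = 1/6 ≈ 0.1667, a bounded constant. In this regime the triangle count is asymptotically Poisson(c³/6).

E[X] ≈ 0.1464; in regime p = Θ(1/n^{1}) E[X] stays bounded (at the triangle threshold p ~ 1/n).


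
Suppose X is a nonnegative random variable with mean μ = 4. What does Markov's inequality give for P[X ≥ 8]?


μ = E[X] = 4, a = 8.
Markov: P[X ≥ 8] ≤ μ/a = (4)/8 = 1/2.
Numerically: ≈ 0.500000.
(Since a = 8 > μ = 4.000000, the bound 1/2 is < 1 and informative.)

P[X ≥ 8] ≤ 1/2 ≈ 0.500000.


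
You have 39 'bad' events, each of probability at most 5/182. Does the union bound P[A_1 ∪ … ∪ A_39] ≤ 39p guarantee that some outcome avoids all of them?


Union bound: P[∪_{i=1}^{39} A_i] ≤ Σ_i P[A_i] ≤ 39·p = 39·(5/182) = 15/14.
Numerically: 15/14 ≈ 1.07143.
Is 15/14 < 1? NO.
Since the bound 15/14 is ≥ 1, the union bound is uninformative here; it does NOT by itself certify existence.

39·p = 15/14 ≈ 1.07143; existence NOT certified by the union bound.


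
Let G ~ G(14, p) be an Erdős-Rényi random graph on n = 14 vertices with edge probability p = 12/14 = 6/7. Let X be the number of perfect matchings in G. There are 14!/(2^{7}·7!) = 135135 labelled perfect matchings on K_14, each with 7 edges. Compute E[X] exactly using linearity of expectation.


K_14 has 14!/(2^{7}·7!) = 135135 labelled perfect matchings.
For each such perfect matching H, let X_H = 1 if all 7 edges of H are present in G. Then P[X_H = 1] = p^{7} = (6/7)^{7} = 279936/823543.
Summing the indicators: E[X] = Σ_H E[X_H] = 135135 · p^{7} = 135135 · 279936/823543 = 5404164480/117649.
Numerically: E[X] ≈ 45934.6.

E[X] = 135135 · (6/7)^{7} = 5404164480/117649 ≈ 45934.6.


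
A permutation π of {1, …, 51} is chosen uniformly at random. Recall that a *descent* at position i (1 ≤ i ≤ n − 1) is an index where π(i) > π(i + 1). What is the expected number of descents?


Write X = Σ X_I over i = 1, …, 50, with X_I the indicator of one descent.
There are 50 indicators.
For each fixed i, the pair (π(i), π(i+1)) is a uniformly random ordered pair of distinct values from {1, …, 51}; by symmetry P[π(i) > π(i+1)] = 1/2.
By linearity: E[X] = 50 · (1/2) = (51 − 1) · (1/2) = 25 ≈ 25.000000.

E[X] = 25 = 25.000000.


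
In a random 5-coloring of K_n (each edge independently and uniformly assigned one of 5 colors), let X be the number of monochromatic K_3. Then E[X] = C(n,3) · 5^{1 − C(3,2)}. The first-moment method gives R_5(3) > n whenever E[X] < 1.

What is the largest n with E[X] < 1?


We need C(n, 3) · 5^{1 − 3} < 1, i.e. C(n, 3) < 5^{3 − 1} = 25.
Check values of n near the boundary:
  n = 3: C(3, 3) = 1; 1 < 25? YES
  n = 4: C(4, 3) = 4; 4 < 25? YES
  n = 5: C(5, 3) = 10; 10 < 25? YES
  n = 6: C(6, 3) = 20; 20 < 25? YES
  n = 7: C(7, 3) = 35; 35 < 25? NO
  n = 8: C(8, 3) = 56; 56 < 25? NO
  n = 9: C(9, 3) = 84; 84 < 25? NO
The largest n with C(n, 3) < 25 is n = 6 (where E[X] = 4/5 ≈ 0.8000). Hence R_5(3) > 6, i.e. R_5(3) ≥ 7.

Largest n = 6; hence R_5(3) > 6.


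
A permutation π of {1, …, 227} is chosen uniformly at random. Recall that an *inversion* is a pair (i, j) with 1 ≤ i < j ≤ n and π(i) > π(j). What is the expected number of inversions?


Write X = Σ X_I over the C(227, 2) = 25651 pairs i < j, with X_I the indicator of one inversion.
There are 25651 indicators.
For each fixed pair i < j, the values π(i) and π(j) are two distinct elements of {1, …, 227} in uniformly random order; by symmetry P[π(i) > π(j)] = 1/2.
By linearity: E[X] = 25651 · (1/2) = C(227, 2) · (1/2) = 25651/2 = 25651/2 ≈ 12825.5000.

E[X] = 25651/2 = 12825.5000.


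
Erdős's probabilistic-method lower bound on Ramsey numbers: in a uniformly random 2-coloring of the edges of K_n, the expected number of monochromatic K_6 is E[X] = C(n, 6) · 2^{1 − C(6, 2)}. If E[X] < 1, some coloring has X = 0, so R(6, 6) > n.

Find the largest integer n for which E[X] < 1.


We need C(n, 6) · 2^{1 − 15} < 1, i.e. C(n, 6) < 2^{15 − 1} = 16384.
Check values of n near the boundary:
  n = 11: C(11, 6) = 462; 462 < 16384? YES
  n = 12: C(12, 6) = 924; 924 < 16384? YES
  n = 13: C(13, 6) = 1716; 1716 < 16384? YES
  n = 14: C(14, 6) = 3003; 3003 < 16384? YES
  n = 15: C(15, 6) = 5005; 5005 < 16384? YES
  n = 16: C(16, 6) = 8008; 8008 < 16384? YES
  n = 17: C(17, 6) = 12376; 12376 < 16384? YES
  n = 18: C(18, 6) = 18564; 18564 < 16384? NO
The largest n with C(n, 6) < 16384 is n = 17 (where E[X] = 1547/2048 ≈ 0.75537). Hence R(6, 6) > 17, i.e. R(6, 6) ≥ 18.

Largest n = 17; hence R(6, 6) > 17.


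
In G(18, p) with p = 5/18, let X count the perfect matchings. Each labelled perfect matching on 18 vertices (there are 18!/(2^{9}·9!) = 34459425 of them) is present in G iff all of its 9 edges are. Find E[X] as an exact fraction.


K_18 has 18!/(2^{9}·9!) = 34459425 labelled perfect matchings.
For each such perfect matching H, let X_H = 1 if all 9 edges of H are present in G. Then P[X_H = 1] = p^{9} = (5/18)^{9} = 1953125/198359290368.
By linearity of expectation: E[X] = Σ_H E[X_H] = 34459425 · p^{9} = 34459425 · 1953125/198359290368 = 830908203125/2448880128.
Numerically: E[X] ≈ 339.

E[X] = 34459425 · (5/18)^{9} = 830908203125/2448880128 ≈ 339.


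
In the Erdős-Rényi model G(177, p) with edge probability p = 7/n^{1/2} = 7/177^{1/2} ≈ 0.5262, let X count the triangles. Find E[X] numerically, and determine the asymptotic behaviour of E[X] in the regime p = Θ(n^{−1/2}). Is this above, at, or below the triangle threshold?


Number of potential triangles: C(177, 3) = 908600.
Each occurs with probability p³ ≈ (0.5262)³ ≈ 1.456580e-01.
By linearity: E[X] = C(177, 3)·p³ ≈ 908600 · 1.456580e-01 ≈ 132344.8216.
Since α = 1/2 < 1, p = c/n^{1/2} ≫ 1/n is above the triangle threshold p ~ 1/n. Asymptotically E[X] ~ (c³/6)·n^{3(1−α)} = (7³/6)·n^{1.5} → ∞; triangles are abundant w.h.p.

E[X] ≈ 132344.8216; in regime p = Θ(1/n^{1/2}) E[X] diverges (above the triangle threshold p ~ 1/n).


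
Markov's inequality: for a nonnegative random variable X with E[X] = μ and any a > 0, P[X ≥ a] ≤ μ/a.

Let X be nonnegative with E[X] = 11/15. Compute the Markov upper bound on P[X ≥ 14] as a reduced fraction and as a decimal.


μ = E[X] = 11/15, a = 14.
Markov: P[X ≥ 14] ≤ μ/a = (11/15)/14 = 11/210.
Numerically: ≈ 0.052381.
(Since a = 14 > μ = 0.733333, the bound 11/210 is < 1 and informative.)

P[X ≥ 14] ≤ 11/210 ≈ 0.052381.


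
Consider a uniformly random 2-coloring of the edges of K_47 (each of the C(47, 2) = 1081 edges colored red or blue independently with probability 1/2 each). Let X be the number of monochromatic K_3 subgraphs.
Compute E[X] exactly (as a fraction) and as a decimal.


Let X = Σ_S X_S over the C(47, 3) = 16215 subsets S of size 3, where X_S = 1 if the K_3 on S is monochromatic.
For a fixed S, the K_3 on S has C(3, 2) = 3 edges. P[all 3 edges red] = (1/2)^3, and likewise for blue, so P[monochromatic] = 2·(1/2)^3 = 2^{1 − 3} = 1/4.
By linearity of expectation: E[X] = C(47, 3) · 2^{1 − 3} = 16215 · 1/4 = 16215/4.
Numerically: E[X] ≈ 4053.750000.

E[X] = C(47,3)·2^(1−C(3,2)) = 16215/4 ≈ 4053.750000.


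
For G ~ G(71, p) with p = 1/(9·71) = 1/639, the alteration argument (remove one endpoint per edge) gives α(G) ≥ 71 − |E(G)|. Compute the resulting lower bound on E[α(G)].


E[|E(G)|] = C(71, 2)·p = 2485 · (1/639) = 35/9.
E[α(G)] ≥ n − E[|E(G)|] = 71 − 35/9 = 604/9.
Numerically: ≈ 67.11111.
(This is only a lower bound; the true E[α(G)] may be larger.)

E[α(G)] ≥ 604/9 ≈ 67.11111.


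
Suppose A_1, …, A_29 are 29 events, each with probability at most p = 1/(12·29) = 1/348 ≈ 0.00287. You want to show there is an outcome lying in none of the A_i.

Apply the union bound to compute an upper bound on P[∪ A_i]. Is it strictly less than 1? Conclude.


Union bound: P[∪_{i=1}^{29} A_i] ≤ Σ_i P[A_i] ≤ 29·p = 29·(1/348) = 1/12.
Numerically: 1/12 ≈ 0.08333.
Is 1/12 < 1? YES.
Since P[∪ A_i] ≤ 1/12 < 1, the complement has P[∩ A_i^c] ≥ 1 − 1/12 = 11/12 > 0, so some outcome avoids every A_i.

29·p = 1/12 ≈ 0.08333; existence CERTIFIED by the union bound.


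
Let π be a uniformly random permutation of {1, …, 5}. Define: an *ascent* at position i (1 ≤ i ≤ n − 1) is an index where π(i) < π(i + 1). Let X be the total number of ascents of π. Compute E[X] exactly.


Write X = Σ X_I over i = 1, …, 4, with X_I the indicator of one ascent.
There are 4 indicators.
For each fixed i, the pair (π(i), π(i+1)) is a uniformly random ordered pair of distinct values from {1, …, 5}; by symmetry P[π(i) < π(i+1)] = 1/2.
By linearity: E[X] = 4 · (1/2) = (5 − 1) · (1/2) = 2 ≈ 2.00000.

E[X] = 2 = 2.00000.


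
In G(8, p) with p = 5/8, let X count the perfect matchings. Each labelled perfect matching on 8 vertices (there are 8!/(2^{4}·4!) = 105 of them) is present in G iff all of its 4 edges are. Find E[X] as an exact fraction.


K_8 has 8!/(2^{4}·4!) = 105 labelled perfect matchings.
For each such perfect matching H, let X_H = 1 if all 4 edges of H are present in G. Then P[X_H = 1] = p^{4} = (5/8)^{4} = 625/4096.
By linearity of expectation: E[X] = Σ_H E[X_H] = 105 · p^{4} = 105 · 625/4096 = 65625/4096.
Numerically: E[X] ≈ 16.02.

E[X] = 105 · (5/8)^{4} = 65625/4096 ≈ 16.02.


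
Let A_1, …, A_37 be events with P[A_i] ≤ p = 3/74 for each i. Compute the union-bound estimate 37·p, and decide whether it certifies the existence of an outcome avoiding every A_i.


Union bound: P[∪_{i=1}^{37} A_i] ≤ Σ_i P[A_i] ≤ 37·p = 37·(3/74) = 3/2.
Numerically: 3/2 ≈ 1.500000.
Is 3/2 < 1? NO.
Since the bound 3/2 is ≥ 1, the union bound is uninformative here; it does NOT by itself certify existence.

37·p = 3/2 ≈ 1.500000; existence NOT certified by the union bound.


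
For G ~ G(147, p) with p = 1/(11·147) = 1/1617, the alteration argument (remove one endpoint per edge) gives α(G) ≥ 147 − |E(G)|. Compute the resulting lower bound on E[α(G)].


E[|E(G)|] = C(147, 2)·p = 10731 · (1/1617) = 73/11.
E[α(G)] ≥ n − E[|E(G)|] = 147 − 73/11 = 1544/11.
Numerically: ≈ 140.363636.
(This is only a lower bound; the true E[α(G)] may be larger.)

E[α(G)] ≥ 1544/11 ≈ 140.363636.


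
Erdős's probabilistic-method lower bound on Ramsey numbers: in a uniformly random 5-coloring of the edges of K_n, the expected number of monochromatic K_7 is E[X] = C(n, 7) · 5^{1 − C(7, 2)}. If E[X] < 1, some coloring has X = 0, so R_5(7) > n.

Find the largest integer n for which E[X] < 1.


We need C(n, 7) · 5^{1 − 21} < 1, i.e. C(n, 7) < 5^{21 − 1} = 95367431640625.
Check values of n near the boundary:
  n = 332: C(332, 7) = 82772214646616; 82772214646616 < 95367431640625? YES
  n = 333: C(333, 7) = 84549532139028; 84549532139028 < 95367431640625? YES
  n = 334: C(334, 7) = 86359460961576; 86359460961576 < 95367431640625? YES
  n = 335: C(335, 7) = 88202498238195; 88202498238195 < 95367431640625? YES
  n = 336: C(336, 7) = 90079147136880; 90079147136880 < 95367431640625? YES
  n = 337: C(337, 7) = 91989916924632; 91989916924632 < 95367431640625? YES
  n = 338: C(338, 7) = 93935323022736; 93935323022736 < 95367431640625? YES
  n = 339: C(339, 7) = 95915887062372; 95915887062372 < 95367431640625? NO
  n = 340: C(340, 7) = 97932136940560; 97932136940560 < 95367431640625? NO
The largest n with C(n, 7) < 95367431640625 is n = 338 (where E[X] = 93935323022736/95367431640625 ≈ 0.9849833). Hence R_5(7) > 338, i.e. R_5(7) ≥ 339.

Largest n = 338; hence R_5(7) > 338.


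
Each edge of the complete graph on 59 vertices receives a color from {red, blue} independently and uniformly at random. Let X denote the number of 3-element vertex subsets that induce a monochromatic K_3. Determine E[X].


Let X = Σ_S X_S over the C(59, 3) = 32509 subsets S of size 3, where X_S = 1 if the K_3 on S is monochromatic.
For a fixed S, the K_3 on S has C(3, 2) = 3 edges. P[all 3 edges red] = (1/2)^3, and likewise for blue, so P[monochromatic] = 2·(1/2)^3 = 2^{1 − 3} = 1/4.
Summing: E[X] = C(59, 3) · 2^{1 − 3} = 32509 · 1/4 = 32509/4.
Numerically: E[X] ≈ 8127.25000.

E[X] = C(59,3)·2^(1−C(3,2)) = 32509/4 ≈ 8127.25000.


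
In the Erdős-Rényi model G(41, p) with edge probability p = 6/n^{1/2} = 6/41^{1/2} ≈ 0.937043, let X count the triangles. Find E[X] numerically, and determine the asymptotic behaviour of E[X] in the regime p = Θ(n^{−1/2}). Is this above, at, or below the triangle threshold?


Number of potential triangles: C(41, 3) = 10660.
Each occurs with probability p³ ≈ (0.937043)³ ≈ 8.22769087e-01.
By linearity: E[X] = C(41, 3)·p³ ≈ 10660 · 8.22769087e-01 ≈ 8770.718468.
Since α = 1/2 < 1, p = c/n^{1/2} ≫ 1/n is above the triangle threshold p ~ 1/n. Asymptotically E[X] ~ (c³/6)·n^{3(1−α)} = (6³/6)·n^{1.5} → ∞; triangles are abundant w.h.p.

E[X] ≈ 8770.718468; in regime p = Θ(1/n^{1/2}) E[X] diverges (above the triangle threshold p ~ 1/n).


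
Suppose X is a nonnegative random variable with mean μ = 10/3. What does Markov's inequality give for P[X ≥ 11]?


μ = E[X] = 10/3, a = 11.
Markov: P[X ≥ 11] ≤ μ/a = (10/3)/11 = 10/33.
Numerically: ≈ 0.303.
(Since a = 11 > μ = 3.333, the bound 10/33 is < 1 and informative.)

P[X ≥ 11] ≤ 10/33 ≈ 0.303.


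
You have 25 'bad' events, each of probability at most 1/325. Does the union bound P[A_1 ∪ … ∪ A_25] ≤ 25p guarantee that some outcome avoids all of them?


Union bound: P[∪_{i=1}^{25} A_i] ≤ Σ_i P[A_i] ≤ 25·p = 25·(1/325) = 1/13.
Numerically: 1/13 ≈ 0.0769231.
Is 1/13 < 1? YES.
Since P[∪ A_i] ≤ 1/13 < 1, the complement has P[∩ A_i^c] ≥ 1 − 1/13 = 12/13 > 0, so some outcome avoids every A_i.

25·p = 1/13 ≈ 0.0769231; existence CERTIFIED by the union bound.


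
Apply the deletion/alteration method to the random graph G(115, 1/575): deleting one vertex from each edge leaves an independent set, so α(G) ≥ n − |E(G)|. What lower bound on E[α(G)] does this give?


E[|E(G)|] = C(115, 2)·p = 6555 · (1/575) = 57/5.
E[α(G)] ≥ n − E[|E(G)|] = 115 − 57/5 = 518/5.
Numerically: ≈ 103.600.
(This is only a lower bound; the true E[α(G)] may be larger.)

E[α(G)] ≥ 518/5 ≈ 103.600.


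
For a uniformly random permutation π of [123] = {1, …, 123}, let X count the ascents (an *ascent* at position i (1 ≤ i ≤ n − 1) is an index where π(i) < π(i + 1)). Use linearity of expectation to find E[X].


Write X = Σ X_I over i = 1, …, 122, with X_I the indicator of one ascent.
There are 122 indicators.
For each fixed i, the pair (π(i), π(i+1)) is a uniformly random ordered pair of distinct values from {1, …, 123}; by symmetry P[π(i) < π(i+1)] = 1/2.
By linearity: E[X] = 122 · (1/2) = (123 − 1) · (1/2) = 61 ≈ 61.000000.

E[X] = 61 = 61.000000.


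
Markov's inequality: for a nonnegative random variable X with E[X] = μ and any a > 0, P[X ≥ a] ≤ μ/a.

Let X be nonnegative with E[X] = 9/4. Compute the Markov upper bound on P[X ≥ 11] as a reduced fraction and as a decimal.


μ = E[X] = 9/4, a = 11.
Markov: P[X ≥ 11] ≤ μ/a = (9/4)/11 = 9/44.
Numerically: ≈ 0.20455.
(Since a = 11 > μ = 2.25000, the bound 9/44 is < 1 and informative.)

P[X ≥ 11] ≤ 9/44 ≈ 0.20455.


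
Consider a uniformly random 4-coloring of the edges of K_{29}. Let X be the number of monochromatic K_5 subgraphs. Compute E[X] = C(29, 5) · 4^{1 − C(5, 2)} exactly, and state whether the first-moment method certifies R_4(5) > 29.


E[X] = C(29, 5) · 4^{1 − 10} = 118755 · 4^{−9} = 118755/262144.
As a reduced fraction: E[X] = 118755/262144 ≈ 0.45301.
Is E[X] < 1? YES.
Since E[X] < 1, there exists a 4-coloring of K_{29} with no monochromatic K_5; hence R_4(5) > 29.

E[X] = 118755/262144 ≈ 0.45301; E[X] < 1, so R_4(5) > 29.


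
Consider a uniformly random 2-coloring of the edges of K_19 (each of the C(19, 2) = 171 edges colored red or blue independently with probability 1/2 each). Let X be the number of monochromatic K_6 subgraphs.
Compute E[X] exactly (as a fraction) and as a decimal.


Let X = Σ_S X_S over the C(19, 6) = 27132 subsets S of size 6, where X_S = 1 if the K_6 on S is monochromatic.
For a fixed S, the K_6 on S has C(6, 2) = 15 edges. P[all 15 edges red] = (1/2)^15, and likewise for blue, so P[monochromatic] = 2·(1/2)^15 = 2^{1 − 15} = 1/16384.
Summing: E[X] = C(19, 6) · 2^{1 − 15} = 27132 · 1/16384 = 6783/4096.
Numerically: E[X] ≈ 1.656006.

E[X] = C(19,6)·2^(1−C(6,2)) = 6783/4096 ≈ 1.656006.


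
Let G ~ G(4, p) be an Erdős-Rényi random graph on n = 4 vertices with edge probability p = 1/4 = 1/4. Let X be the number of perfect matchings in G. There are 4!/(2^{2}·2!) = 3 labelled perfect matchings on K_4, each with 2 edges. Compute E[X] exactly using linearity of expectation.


K_4 has 4!/(2^{2}·2!) = 3 labelled perfect matchings.
For each such perfect matching H, let X_H = 1 if all 2 edges of H are present in G. Then P[X_H = 1] = p^{2} = (1/4)^{2} = 1/16.
Summing the indicators: E[X] = Σ_H E[X_H] = 3 · p^{2} = 3 · 1/16 = 3/16.
Numerically: E[X] ≈ 0.1875.

E[X] = 3 · (1/4)^{2} = 3/16 ≈ 0.1875.


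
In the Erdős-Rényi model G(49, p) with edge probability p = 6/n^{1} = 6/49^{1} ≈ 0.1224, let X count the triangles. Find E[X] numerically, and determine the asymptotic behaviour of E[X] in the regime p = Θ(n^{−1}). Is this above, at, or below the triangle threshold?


Number of potential triangles: C(49, 3) = 18424.
Each occurs with probability p³ ≈ (0.1224)³ ≈ 1.835970e-03.
By linearity: E[X] = C(49, 3)·p³ ≈ 18424 · 1.835970e-03 ≈ 33.8259.
Here α = 1, so p = 6/n is exactly at the triangle threshold p ~ 1/n. Asymptotically E[X] → c³/6 = 6³/6 = 36 ≈ 36.0000, a bounded constant. In this regime the triangle count is asymptotically Poisson(c³/6).

E[X] ≈ 33.8259; in regime p = Θ(1/n^{1}) E[X] stays bounded (at the triangle threshold p ~ 1/n).


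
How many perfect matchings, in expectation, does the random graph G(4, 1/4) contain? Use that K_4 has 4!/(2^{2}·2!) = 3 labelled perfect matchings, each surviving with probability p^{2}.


K_4 has 4!/(2^{2}·2!) = 3 labelled perfect matchings.
For each such perfect matching H, let X_H = 1 if all 2 edges of H are present in G. Then P[X_H = 1] = p^{2} = (1/4)^{2} = 1/16.
By linearity of expectation: E[X] = Σ_H E[X_H] = 3 · p^{2} = 3 · 1/16 = 3/16.
Numerically: E[X] ≈ 0.1875.

E[X] = 3 · (1/4)^{2} = 3/16 ≈ 0.1875.


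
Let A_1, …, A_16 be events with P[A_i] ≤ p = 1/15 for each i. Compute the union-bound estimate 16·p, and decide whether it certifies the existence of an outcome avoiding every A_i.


Union bound: P[∪_{i=1}^{16} A_i] ≤ Σ_i P[A_i] ≤ 16·p = 16·(1/15) = 16/15.
Numerically: 16/15 ≈ 1.067.
Is 16/15 < 1? NO.
Since the bound 16/15 is ≥ 1, the union bound is uninformative here; it does NOT by itself certify existence.

16·p = 16/15 ≈ 1.067; existence NOT certified by the union bound.


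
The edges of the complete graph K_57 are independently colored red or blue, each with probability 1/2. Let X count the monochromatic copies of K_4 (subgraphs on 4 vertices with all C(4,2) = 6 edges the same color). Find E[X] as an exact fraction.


Let X = Σ_S X_S over the C(57, 4) = 395010 subsets S of size 4, where X_S = 1 if the K_4 on S is monochromatic.
For a fixed S, the K_4 on S has C(4, 2) = 6 edges. P[all 6 edges red] = (1/2)^6, and likewise for blue, so P[monochromatic] = 2·(1/2)^6 = 2^{1 − 6} = 1/32.
Summing: E[X] = C(57, 4) · 2^{1 − 6} = 395010 · 1/32 = 197505/16.
Numerically: E[X] ≈ 12344.062500.

E[X] = C(57,4)·2^(1−C(4,2)) = 197505/16 ≈ 12344.062500.


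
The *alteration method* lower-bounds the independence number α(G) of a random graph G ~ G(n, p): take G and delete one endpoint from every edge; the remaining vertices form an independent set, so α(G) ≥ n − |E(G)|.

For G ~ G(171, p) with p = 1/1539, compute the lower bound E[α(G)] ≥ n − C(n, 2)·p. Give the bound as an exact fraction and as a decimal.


E[|E(G)|] = C(171, 2)·p = 14535 · (1/1539) = 85/9.
E[α(G)] ≥ n − E[|E(G)|] = 171 − 85/9 = 1454/9.
Numerically: ≈ 161.5556.
(This is only a lower bound; the true E[α(G)] may be larger.)

E[α(G)] ≥ 1454/9 ≈ 161.5556.


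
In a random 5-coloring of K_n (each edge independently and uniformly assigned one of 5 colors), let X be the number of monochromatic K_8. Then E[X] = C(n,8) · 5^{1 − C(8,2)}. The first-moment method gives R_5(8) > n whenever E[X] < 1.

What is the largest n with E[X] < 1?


We need C(n, 8) · 5^{1 − 28} < 1, i.e. C(n, 8) < 5^{28 − 1} = 7450580596923828125.
Check values of n near the boundary:
  n = 862: C(862, 8) = 7317951015318931845; 7317951015318931845 < 7450580596923828125? YES
  n = 863: C(863, 8) = 7386423071602617757; 7386423071602617757 < 7450580596923828125? YES
  n = 864: C(864, 8) = 7455455062926006708; 7455455062926006708 < 7450580596923828125? NO
  n = 865: C(865, 8) = 7525050909487743060; 7525050909487743060 < 7450580596923828125? NO
The largest n with C(n, 8) < 7450580596923828125 is n = 863 (where E[X] = 7386423071602617757/7450580596923828125 ≈ 0.99139). Hence R_5(8) > 863, i.e. R_5(8) ≥ 864.

Largest n = 863; hence R_5(8) > 863.


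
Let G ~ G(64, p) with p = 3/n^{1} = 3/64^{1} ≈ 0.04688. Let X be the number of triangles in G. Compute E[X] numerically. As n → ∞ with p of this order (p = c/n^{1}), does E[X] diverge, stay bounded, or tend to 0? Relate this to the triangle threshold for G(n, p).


Number of potential triangles: C(64, 3) = 41664.
Each occurs with probability p³ ≈ (0.04688)³ ≈ 1.029968e-04.
By linearity: E[X] = C(64, 3)·p³ ≈ 41664 · 1.029968e-04 ≈ 4.2913.
Here α = 1, so p = 3/n is exactly at the triangle threshold p ~ 1/n. Asymptotically E[X] → c³/6 = 3³/6 = 9/2 ≈ 4.5000, a bounded constant. In this regime the triangle count is asymptotically Poisson(c³/6).

E[X] ≈ 4.2913; in regime p = Θ(1/n^{1}) E[X] stays bounded (at the triangle threshold p ~ 1/n).
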